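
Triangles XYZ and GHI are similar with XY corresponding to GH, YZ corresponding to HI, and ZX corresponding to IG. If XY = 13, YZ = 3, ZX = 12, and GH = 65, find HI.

Similar triangles have proportional sides. Setting up the proportion:
GH / XY = HI / YZ
65 / 13 = HI / 3
HI = 3 * 65 / 13 = 15.

15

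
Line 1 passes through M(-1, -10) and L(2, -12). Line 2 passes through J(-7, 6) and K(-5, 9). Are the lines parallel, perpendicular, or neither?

Slope of line 1: m1 = (-12 - -10)/(2 - -1) = -2/3 = -2/3
Slope of line 2: m2 = (9 - 6)/(-5 - -7) = 3/2 = 3/2
m1 * m2 = -1, so perpendicular.

Perpendicular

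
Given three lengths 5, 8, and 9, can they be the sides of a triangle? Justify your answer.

Yes.
The triangle inequality requires that the sum of any two sides exceeds the third.
Here 5 + 8 = 13 > 9, so the condition is met.

Yes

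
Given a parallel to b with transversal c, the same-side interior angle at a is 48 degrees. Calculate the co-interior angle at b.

Co-interior (same-side interior) angles are between the parallel lines on the same side of the transversal.
Unlike corresponding or alternate interior angles, they are supplementary rather than equal.
So the angle = 180 - 48 = 132 degrees.

132 degrees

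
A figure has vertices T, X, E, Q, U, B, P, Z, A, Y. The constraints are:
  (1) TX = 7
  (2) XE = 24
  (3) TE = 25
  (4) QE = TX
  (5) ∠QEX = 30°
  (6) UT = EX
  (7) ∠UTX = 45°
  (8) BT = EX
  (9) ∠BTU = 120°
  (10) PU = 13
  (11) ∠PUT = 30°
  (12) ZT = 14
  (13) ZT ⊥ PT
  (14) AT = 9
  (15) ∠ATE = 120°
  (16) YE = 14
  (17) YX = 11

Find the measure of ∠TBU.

From the given relations: BT = EX = 24; UT = EX = 24.
Step 1: By the law of cosines on triangle BTU: BU² = 24² + 24² − 2·24·24·cos(120°) = 1728, so BU ≈ 41.57.
Step 2: By the inverse law of cosines on triangle TBU: cos(∠TBU) = (24² + 41.57² − 24²) / (2·24·41.57) = 1728/1995.32 = 0.866, so ∠TBU = 30°.

Therefore, the measure of angle ∠TBU = 30°.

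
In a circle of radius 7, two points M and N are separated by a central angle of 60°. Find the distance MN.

Chord length = 2r sin(θ/2)
= 2 × 7 × sin(60°/2)
= 2 × 7 × sin(30°)
= 7

7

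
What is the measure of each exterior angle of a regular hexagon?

Each exterior angle of a regular n-gon is 360 / n.
For n = 6: 360 / 6 = 60 degrees.

60 degrees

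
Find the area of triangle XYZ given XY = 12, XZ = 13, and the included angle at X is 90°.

Area = (1/2)(12)(13) sin(90°) = (1/2)(12)(13)(1) = 78

78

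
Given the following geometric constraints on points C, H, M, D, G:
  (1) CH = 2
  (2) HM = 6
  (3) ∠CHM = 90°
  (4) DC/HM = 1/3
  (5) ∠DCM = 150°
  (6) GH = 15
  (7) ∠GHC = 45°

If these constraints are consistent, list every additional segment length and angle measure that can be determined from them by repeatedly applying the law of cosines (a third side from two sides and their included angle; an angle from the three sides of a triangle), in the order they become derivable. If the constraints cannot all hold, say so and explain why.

The constraints are consistent. Derivable facts, in order:
After 1 step:
- CG ≈ 13.66
- CM = 2·√10
After 2 steps:
- MD ≈ 8.12
- ∠CGH = 5.94°
- ∠CMH = 18.43°
- ∠GCH = 129.06°
- ∠HCM = 71.57°
After 3 steps:
- ∠CDM = 22.92°
- ∠CMD = 7.08°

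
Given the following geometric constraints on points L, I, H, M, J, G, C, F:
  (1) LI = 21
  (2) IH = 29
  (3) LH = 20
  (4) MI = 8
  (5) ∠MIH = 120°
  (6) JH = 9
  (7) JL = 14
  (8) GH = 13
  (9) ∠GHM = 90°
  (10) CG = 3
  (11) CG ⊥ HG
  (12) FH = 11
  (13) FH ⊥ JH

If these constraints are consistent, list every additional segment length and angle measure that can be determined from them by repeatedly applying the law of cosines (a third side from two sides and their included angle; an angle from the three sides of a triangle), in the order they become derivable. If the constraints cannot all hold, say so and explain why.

The constraints are consistent. Derivable facts, in order:
After 1 step:
- HC = √178
- HM ≈ 33.72
- JF ≈ 14.21
- ∠HIL = 43.6°
- ∠HJL = 119.22°
- ∠HLI = 90°
- ∠HLJ = 23.13°
- ∠IHL = 46.4°
- ∠JHL = 37.66°
After 2 steps:
- MG ≈ 36.14
- ∠CHG = 12.99°
- ∠FJH = 50.71°
- ∠GCH = 77.01°
- ∠HFJ = 39.29°
- ∠HMI = 48.14°
- ∠IHM = 11.86°
After 3 steps:
- ∠GMH = 21.08°
- ∠HGM = 68.92°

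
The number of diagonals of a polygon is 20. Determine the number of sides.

Using d = n(n - 3)/2, we solve 20 = n(n - 3)/2.
So n(n - 3) = 40.
Testing n = 8: 8 * 5 = 40 = 40. Correct.
The polygon has 8 sides.

8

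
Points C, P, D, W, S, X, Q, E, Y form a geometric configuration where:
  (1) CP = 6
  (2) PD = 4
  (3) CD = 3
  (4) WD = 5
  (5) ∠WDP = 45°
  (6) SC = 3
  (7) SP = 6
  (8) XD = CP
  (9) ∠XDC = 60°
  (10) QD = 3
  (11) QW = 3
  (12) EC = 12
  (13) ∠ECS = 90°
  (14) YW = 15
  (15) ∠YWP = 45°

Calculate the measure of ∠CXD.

From the given relations: XD = CP = 6.
Step 1: By the law of cosines on triangle XDC: XC² = 6² + 3² − 2·6·3·cos(60°) = 27, so XC = 3·√3.
Step 2: By the inverse law of cosines on triangle CXD: cos(∠CXD) = ((3·√3)² + 6² − 3²) / (2·3·√3·6) = 54/62.35 = 0.866, so ∠CXD = 30°.

Therefore, the measure of angle ∠CXD = 30°.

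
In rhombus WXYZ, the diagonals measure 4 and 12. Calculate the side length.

The diagonals of a rhombus bisect each other at right angles.
Half-diagonals: 4/2 = 2 and 12/2 = 6
side = sqrt(2^2 + 6^2)
side = sqrt(4 + 36)
side = sqrt(40) = 2*sqrt(10)

2*sqrt(10)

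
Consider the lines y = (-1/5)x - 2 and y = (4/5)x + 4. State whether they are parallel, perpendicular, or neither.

Slope of line 1: m1 = -1/5
Slope of line 2: m2 = 4/5
m1 != m2 and m1*m2 = -4/25 != -1. Neither.

Neither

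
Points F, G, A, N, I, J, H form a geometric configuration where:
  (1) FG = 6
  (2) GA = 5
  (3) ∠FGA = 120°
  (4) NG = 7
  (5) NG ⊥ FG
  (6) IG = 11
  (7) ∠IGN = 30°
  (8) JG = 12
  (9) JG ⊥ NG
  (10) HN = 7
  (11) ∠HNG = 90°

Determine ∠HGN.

Step 1: By the law of cosines on triangle GNH: GH² = 7² + 7² − 2·7·7·cos(90°) = 98, so GH = 7·√2.
Step 2: By the inverse law of cosines on triangle HGN: cos(∠HGN) = ((7·√2)² + 7² − 7²) / (2·7·√2·7) = 98/138.59 = 0.7071, so ∠HGN = 45°.

Therefore, the measure of angle ∠HGN = 45°.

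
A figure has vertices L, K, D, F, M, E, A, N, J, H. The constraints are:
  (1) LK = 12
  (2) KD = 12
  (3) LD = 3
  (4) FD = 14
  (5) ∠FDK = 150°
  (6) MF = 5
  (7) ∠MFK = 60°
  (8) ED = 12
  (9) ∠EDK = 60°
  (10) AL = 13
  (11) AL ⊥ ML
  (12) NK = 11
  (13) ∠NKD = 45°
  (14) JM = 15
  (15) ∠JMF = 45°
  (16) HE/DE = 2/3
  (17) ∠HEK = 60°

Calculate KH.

From the given relations: HE = 2/3·DE = 2/3·12 = 8.
Step 1: By the law of cosines on triangle EDK: EK² = 12² + 12² − 2·12·12·cos(60°) = 144, so EK = 12.
Step 2: By the law of cosines on triangle KEH: KH² = 12² + 8² − 2·12·8·cos(60°) = 112, so KH = 4·√7.

Therefore, the length of KH = 4·√7.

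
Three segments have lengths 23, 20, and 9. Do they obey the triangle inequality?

Sort the sides: 9, 20, 23.
It suffices to check that the sum of the two smallest exceeds the largest:
9 + 20 = 29 > 23. ✓
Yes, a valid triangle can be formed.

Yes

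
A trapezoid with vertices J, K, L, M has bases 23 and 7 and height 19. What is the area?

Area of a trapezoid = (base1 + base2) * height / 2
Area = (23 + 7) * 19 / 2
Area = 30 * 19 / 2
Area = 570 / 2
Area = 285

285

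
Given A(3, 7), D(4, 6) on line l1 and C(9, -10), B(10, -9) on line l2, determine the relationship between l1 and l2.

Slope of line 1: m1 = (6 - 7)/(4 - 3) = -1/1 = -1
Slope of line 2: m2 = (-9 - -10)/(10 - 9) = 1/1 = 1
m1 * m2 = -1, so perpendicular.

Perpendicular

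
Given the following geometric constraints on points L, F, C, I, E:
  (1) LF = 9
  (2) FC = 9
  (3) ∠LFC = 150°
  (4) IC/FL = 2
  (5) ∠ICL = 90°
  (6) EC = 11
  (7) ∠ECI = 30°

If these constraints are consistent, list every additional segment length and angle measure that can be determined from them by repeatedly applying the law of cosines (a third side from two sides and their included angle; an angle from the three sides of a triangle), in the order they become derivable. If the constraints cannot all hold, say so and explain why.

The constraints are consistent. Derivable facts, in order:
After 1 step:
- IE ≈ 10.1
- LC ≈ 17.39
After 2 steps:
- LI ≈ 25.03
- ∠CEI = 117.01°
- ∠CIE = 32.99°
- ∠CLF = 15°
- ∠FCL = 15°
After 3 steps:
- ∠CIL = 44.01°
- ∠CLI = 45.99°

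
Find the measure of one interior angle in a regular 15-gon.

Each interior angle of a regular n-gon is (n - 2) * 180 / n.
For n = 15: (15 - 2) * 180 / 15 = 2340/15 = 156 degrees.

156 degrees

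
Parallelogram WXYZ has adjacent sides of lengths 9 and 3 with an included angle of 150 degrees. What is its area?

Area = a * b * sin(theta)
Area = 9 * 3 * sin(150 degrees)
Area = 27 * 1/2
Area = 27/2

27/2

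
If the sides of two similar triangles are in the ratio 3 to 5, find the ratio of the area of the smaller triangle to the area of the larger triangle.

Area scales with the square of linear dimensions. If every length is multiplied by 3/5, then the area is multiplied by (3/5)^2 = 9/25.
The area ratio is 9:25.

9:25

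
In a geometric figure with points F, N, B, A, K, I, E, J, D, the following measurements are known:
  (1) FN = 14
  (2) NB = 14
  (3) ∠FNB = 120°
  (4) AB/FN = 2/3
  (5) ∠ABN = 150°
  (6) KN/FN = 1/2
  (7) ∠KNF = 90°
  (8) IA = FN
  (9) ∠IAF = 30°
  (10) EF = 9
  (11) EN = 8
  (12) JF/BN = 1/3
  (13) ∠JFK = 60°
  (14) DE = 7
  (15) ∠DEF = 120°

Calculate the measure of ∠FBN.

Step 1: By the law of cosines on triangle BNF: BF² = 14² + 14² − 2·14·14·cos(120°) = 588, so BF = 14·√3.
Step 2: By the inverse law of cosines on triangle FBN: cos(∠FBN) = ((14·√3)² + 14² − 14²) / (2·14·√3·14) = 588/678.96 = 0.866, so ∠FBN = 30°.

Therefore, the measure of angle ∠FBN = 30°.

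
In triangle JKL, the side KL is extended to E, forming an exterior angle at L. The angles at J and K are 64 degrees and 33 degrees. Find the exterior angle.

Exterior angle = 64 + 33 = 97 degrees (exterior angle theorem).

97 degrees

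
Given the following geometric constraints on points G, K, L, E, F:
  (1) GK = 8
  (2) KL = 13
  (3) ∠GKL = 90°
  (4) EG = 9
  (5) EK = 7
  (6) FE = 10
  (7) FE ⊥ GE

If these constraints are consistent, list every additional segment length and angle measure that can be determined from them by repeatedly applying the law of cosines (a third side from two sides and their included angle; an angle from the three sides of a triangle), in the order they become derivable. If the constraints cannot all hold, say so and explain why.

The constraints are consistent. Derivable facts, in order:
After 1 step:
- GF = √181
- GL ≈ 15.26
- ∠EGK = 48.19°
- ∠EKG = 73.4°
- ∠GEK = 58.41°
After 2 steps:
- ∠EFG = 41.99°
- ∠EGF = 48.01°
- ∠GLK = 31.61°
- ∠KGL = 58.39°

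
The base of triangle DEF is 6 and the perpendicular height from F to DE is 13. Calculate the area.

Area = (1/2) * base * height
Area = (1/2) * 6 * 13
Area = 39

39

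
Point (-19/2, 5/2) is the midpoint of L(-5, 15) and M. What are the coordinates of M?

Using the midpoint formula: M = ((x1 + x2)/2, (y1 + y2)/2)
We know M = (-19/2, 5/2) and L = (-5, 15)
For x: -19/2 = (-5 + x2)/2, so x2 = 2*-19/2 - -5 = -14
For y: 5/2 = (15 + y2)/2, so y2 = 2*5/2 - 15 = -10
M = (-14, -10)

(-14, -10)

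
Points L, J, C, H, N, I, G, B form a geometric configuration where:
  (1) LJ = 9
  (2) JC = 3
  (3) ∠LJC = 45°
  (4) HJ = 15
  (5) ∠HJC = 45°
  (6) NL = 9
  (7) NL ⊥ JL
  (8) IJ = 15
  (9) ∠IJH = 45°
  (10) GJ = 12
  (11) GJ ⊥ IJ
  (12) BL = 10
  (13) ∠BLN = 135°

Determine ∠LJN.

Step 1: By the law of cosines on triangle JLN: JN² = 9² + 9² − 2·9·9·cos(90°) = 162, so JN = 9·√2.
Step 2: By the inverse law of cosines on triangle LJN: cos(∠LJN) = (9² + (9·√2)² − 9²) / (2·9·9·√2) = 162/229.1 = 0.7071, so ∠LJN = 45°.

Therefore, the measure of angle ∠LJN = 45°.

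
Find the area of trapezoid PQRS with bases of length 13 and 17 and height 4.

A trapezoid's area equals the midsegment times the height.
The midsegment is (13 + 17) / 2 = 15.
Area = 15 * 4 = 60.

60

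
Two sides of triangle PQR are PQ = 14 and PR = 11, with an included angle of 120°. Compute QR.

By the law of cosines: QR^2 = PQ^2 + PR^2 - 2*PQ*PR*cos(P)
QR^2 = 14^2 + 11^2 - 2*14*11*cos(120°)
QR^2 = 196 + 121 - 308*(-1/2)
QR^2 = 471
QR = sqrt(471)

sqrt(471)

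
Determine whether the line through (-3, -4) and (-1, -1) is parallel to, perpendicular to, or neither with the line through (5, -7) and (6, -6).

Slope of line 1: m1 = (-1 - -4)/(-1 - -3) = 3/2 = 3/2
Slope of line 2: m2 = (-6 - -7)/(6 - 5) = 1/1 = 1
m1 != m2 (3/2 != 1), so not parallel.
m1 * m2 = (3/2) * (1) = 3/2 != -1, so not perpendicular.
The lines are neither parallel nor perpendicular.

Neither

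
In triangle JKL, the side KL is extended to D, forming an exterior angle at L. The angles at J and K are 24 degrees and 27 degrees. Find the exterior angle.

The interior angle at L is 180 - 24 - 27 = 129 degrees.
The exterior angle and interior angle at L are supplementary:
Exterior angle = 180 - 129 = 51 degrees.

51 degrees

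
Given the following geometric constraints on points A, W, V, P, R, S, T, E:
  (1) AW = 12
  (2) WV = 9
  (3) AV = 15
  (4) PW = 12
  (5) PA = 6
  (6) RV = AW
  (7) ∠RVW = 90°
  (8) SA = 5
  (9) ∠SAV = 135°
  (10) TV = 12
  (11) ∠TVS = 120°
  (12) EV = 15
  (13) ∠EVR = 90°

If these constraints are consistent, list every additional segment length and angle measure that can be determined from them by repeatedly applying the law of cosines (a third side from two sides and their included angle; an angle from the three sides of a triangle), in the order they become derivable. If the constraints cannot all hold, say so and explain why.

The constraints are consistent. Derivable facts, in order:
After 1 step:
- RE = 3·√41
- VS ≈ 18.87
- WR = 15
- ∠APW = 75.52°
- ∠AVW = 53.13°
- ∠AWP = 28.96°
- ∠AWV = 90°
- ∠PAW = 75.52°
- ∠VAW = 36.87°
After 2 steps:
- ST ≈ 26.95
- ∠ASV = 34.2°
- ∠AVS = 10.8°
- ∠ERV = 51.34°
- ∠REV = 38.66°
- ∠RWV = 53.13°
- ∠VRW = 36.87°
After 3 steps:
- ∠STV = 37.32°
- ∠TSV = 22.68°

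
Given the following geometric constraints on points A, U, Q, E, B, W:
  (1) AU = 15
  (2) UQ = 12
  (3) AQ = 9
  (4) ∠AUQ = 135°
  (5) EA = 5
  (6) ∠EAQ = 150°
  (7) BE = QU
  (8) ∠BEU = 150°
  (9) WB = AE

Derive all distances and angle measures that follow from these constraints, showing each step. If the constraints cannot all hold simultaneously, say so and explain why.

These constraints are not satisfiable: (1), (2) and (3) fix all three sides of triangle AUQ, so by the law of cosines cos(∠AUQ) = (15² + 12² − 9²) / (2·15·12) = 0.8000, i.e. ∠AUQ ≈ 36.87°, which contradicts (4) ∠AUQ = 135°. No planar figure meets all of them, so nothing further can be derived.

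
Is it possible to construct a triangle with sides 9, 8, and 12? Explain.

Yes.
The triangle inequality requires that the sum of any two sides exceeds the third.
Here 8 + 9 = 17 > 12, so the condition is met.

Yes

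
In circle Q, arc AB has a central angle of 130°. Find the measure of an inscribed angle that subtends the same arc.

Inscribed angle = 130° / 2 = 65° (inscribed angle theorem).

65°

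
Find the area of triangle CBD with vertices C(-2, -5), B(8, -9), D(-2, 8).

Shoelace: Area = (1/2)|-2(-9-8) + 8(8--5) + -2(-5--9)| = (1/2)(130) = 65

65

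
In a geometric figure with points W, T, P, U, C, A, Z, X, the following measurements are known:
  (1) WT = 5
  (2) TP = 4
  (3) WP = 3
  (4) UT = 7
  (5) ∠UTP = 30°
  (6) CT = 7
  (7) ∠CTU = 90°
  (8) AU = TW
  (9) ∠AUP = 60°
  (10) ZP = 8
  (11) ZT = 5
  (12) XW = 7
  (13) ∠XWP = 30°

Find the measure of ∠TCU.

Step 1: By the law of cosines on triangle CTU: CU² = 7² + 7² − 2·7·7·cos(90°) = 98, so CU = 7·√2.
Step 2: By the inverse law of cosines on triangle TCU: cos(∠TCU) = (7² + (7·√2)² − 7²) / (2·7·7·√2) = 98/138.59 = 0.7071, so ∠TCU = 45°.

Therefore, the measure of angle ∠TCU = 45°.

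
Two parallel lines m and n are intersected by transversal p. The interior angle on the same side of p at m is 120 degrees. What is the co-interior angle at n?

Co-interior (same-side interior) angles are between the parallel lines on the same side of the transversal.
Unlike corresponding or alternate interior angles, they are supplementary rather than equal.
So the angle = 180 - 120 = 60 degrees.

60 degrees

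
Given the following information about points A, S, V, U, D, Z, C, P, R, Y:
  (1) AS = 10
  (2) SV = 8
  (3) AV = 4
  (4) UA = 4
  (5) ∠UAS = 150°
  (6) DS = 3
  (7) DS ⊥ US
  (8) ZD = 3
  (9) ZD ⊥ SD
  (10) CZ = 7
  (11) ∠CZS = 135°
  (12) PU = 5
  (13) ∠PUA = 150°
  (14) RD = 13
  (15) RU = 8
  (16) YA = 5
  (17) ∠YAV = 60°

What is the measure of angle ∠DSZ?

Step 1: By the law of cosines on triangle SDZ: SZ² = 3² + 3² − 2·3·3·cos(90°) = 18, so SZ = 3·√2.
Step 2: By the inverse law of cosines on triangle DSZ: cos(∠DSZ) = (3² + (3·√2)² − 3²) / (2·3·3·√2) = 18/25.46 = 0.7071, so ∠DSZ = 45°.

Therefore, the measure of angle ∠DSZ = 45°.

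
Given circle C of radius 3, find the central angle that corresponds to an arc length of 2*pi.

Arc length L = 2πr × θ/360, so θ = 360L / (2πr).
θ = 360 × 2*pi / (2π × 3)
θ = 120°
θ = 120°

120°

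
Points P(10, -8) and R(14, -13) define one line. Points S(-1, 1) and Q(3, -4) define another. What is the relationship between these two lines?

Slope of line 1: m1 = (-13 - -8)/(14 - 10) = -5/4 = -5/4
Slope of line 2: m2 = (-4 - 1)/(3 - -1) = -5/4 = -5/4
Since m1 = m2 = -5/4, the lines are parallel.

Parallel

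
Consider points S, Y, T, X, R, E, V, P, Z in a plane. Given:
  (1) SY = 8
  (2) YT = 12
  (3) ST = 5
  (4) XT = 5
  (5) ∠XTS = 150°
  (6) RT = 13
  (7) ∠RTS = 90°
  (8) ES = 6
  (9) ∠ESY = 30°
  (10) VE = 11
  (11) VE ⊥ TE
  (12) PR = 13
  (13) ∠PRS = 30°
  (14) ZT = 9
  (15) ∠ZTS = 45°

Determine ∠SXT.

Step 1: By the law of cosines on triangle XTS: XS² = 5² + 5² − 2·5·5·cos(150°) = 93.3, so XS ≈ 9.66.
Step 2: By the inverse law of cosines on triangle SXT: cos(∠SXT) = (9.66² + 5² − 5²) / (2·9.66·5) = 93.3/96.59 = 0.9659, so ∠SXT = 15°.

Therefore, the measure of angle ∠SXT = 15°.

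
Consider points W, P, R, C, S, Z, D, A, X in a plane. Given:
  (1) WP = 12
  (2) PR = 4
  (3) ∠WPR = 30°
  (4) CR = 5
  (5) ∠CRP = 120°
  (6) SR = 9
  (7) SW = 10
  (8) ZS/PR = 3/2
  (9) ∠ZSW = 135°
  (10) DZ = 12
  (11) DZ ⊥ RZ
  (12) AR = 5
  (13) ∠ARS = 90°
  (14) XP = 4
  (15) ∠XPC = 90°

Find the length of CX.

Step 1: By the law of cosines on triangle CRP: CP² = 5² + 4² − 2·5·4·cos(120°) = 61, so CP = √61.
Step 2: By the law of cosines on triangle CPX: CX² = √61² + 4² − 2·√61·4·cos(90°) = 77, so CX = √77.

Therefore, the length of CX = √77.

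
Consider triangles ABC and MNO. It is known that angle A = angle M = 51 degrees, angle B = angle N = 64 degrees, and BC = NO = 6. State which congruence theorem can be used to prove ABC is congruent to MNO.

The given information provides:
angle A = angle M = 51 degrees, angle B = angle N = 64 degrees, and BC = NO = 6
This matches the AAS congruence theorem.
Two pairs of corresponding angles and a non-included side are equal (Angle-Angle-Side).

AAS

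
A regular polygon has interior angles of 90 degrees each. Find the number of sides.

Each interior angle of a regular n-gon is (n - 2) * 180 / n.
Setting this equal to 90:
(n - 2) * 180 / n = 90
Each exterior angle = 180 - 90 = 90 degrees.
Since exterior angles sum to 360: n = 360 / 90 = 4.

4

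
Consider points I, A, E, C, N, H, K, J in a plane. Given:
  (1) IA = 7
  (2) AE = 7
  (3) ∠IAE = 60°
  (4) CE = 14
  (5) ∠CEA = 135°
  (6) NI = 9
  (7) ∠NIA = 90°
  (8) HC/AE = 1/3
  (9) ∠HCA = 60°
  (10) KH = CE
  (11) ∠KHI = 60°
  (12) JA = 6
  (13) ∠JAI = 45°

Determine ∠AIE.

Step 1: By the law of cosines on triangle IAE: IE² = 7² + 7² − 2·7·7·cos(60°) = 49, so IE = 7.
Step 2: By the inverse law of cosines on triangle AIE: cos(∠AIE) = (7² + 7² − 7²) / (2·7·7) = 49/98 = 0.5, so ∠AIE = 60°.

Therefore, the measure of angle ∠AIE = 60°.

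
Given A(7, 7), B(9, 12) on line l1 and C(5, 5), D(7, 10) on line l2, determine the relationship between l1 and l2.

Slope of line 1: m1 = (12 - 7)/(9 - 7) = 5/2 = 5/2
Slope of line 2: m2 = (10 - 5)/(7 - 5) = 5/2 = 5/2
Since m1 = m2 = 5/2, the lines are parallel.

Parallel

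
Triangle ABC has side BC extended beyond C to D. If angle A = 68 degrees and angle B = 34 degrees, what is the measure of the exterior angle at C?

The interior angle at C is 180 - 68 - 34 = 78 degrees.
The exterior angle and interior angle at C are supplementary:
Exterior angle = 180 - 78 = 102 degrees.

102 degrees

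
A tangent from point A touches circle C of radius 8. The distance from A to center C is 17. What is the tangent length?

tangent = √(d² - r²) = √(17² - 8²) = √(289 - 64) = √225 = 15

15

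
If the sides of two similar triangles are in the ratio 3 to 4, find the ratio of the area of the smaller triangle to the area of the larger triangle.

Area ratio = (side ratio)^2 = (3/4)^2 = 9:16.

9:16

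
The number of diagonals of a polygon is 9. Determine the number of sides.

Using d = n(n - 3)/2, we solve 9 = n(n - 3)/2.
So n(n - 3) = 18.
Testing n = 6: 6 * 3 = 18 = 18. Correct.
The polygon has 6 sides.

6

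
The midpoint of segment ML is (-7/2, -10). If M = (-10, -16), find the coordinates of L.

Using the midpoint formula: M = ((x1 + x2)/2, (y1 + y2)/2)
We know M = (-7/2, -10) and M = (-10, -16)
For x: -7/2 = (-10 + x2)/2, so x2 = 2*-7/2 - -10 = 3
For y: -10 = (-16 + y2)/2, so y2 = 2*-10 - -16 = -4
L = (3, -4)

(3, -4)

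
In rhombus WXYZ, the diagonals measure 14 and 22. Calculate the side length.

In a rhombus, the diagonals bisect each other perpendicularly, creating four congruent right triangles.
Each triangle has legs 7 (half of 14) and 11 (half of 22).
The hypotenuse of each right triangle is a side of the rhombus:
side = sqrt(7^2 + 11^2) = sqrt(170)

sqrt(170)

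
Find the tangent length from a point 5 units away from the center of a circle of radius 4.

tangent = √(d² - r²) = √(5² - 4²) = √(25 - 16) = √9 = 3

3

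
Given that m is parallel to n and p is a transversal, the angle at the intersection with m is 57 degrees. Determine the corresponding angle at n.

When a transversal crosses parallel lines, angles in the same position at each intersection are called corresponding angles.
These are always equal, so the answer is 57 degrees.

57 degrees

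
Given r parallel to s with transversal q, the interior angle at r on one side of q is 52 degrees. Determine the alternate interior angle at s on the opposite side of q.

Alternate interior angles formed by parallel lines and a transversal are equal.
The given angle is 52 degrees.
The alternate interior angle = 52 degrees.

52 degrees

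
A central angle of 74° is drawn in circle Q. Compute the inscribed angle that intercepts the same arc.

Inscribed angle = 74° / 2 = 37° (inscribed angle theorem).

37°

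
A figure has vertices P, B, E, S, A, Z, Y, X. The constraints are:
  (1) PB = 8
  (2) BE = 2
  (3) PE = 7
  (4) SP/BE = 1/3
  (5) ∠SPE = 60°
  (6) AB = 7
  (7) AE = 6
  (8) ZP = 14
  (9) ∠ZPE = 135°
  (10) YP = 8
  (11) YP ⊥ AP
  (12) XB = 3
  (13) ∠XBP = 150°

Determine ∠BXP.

Step 1: By the law of cosines on triangle XBP: XP² = 3² + 8² − 2·3·8·cos(150°) = 114.57, so XP ≈ 10.7.
Step 2: By the inverse law of cosines on triangle BXP: cos(∠BXP) = (3² + 10.7² − 8²) / (2·3·10.7) = 59.57/64.22 = 0.9275, so ∠BXP = 21.94°.

Therefore, the measure of angle ∠BXP = 21.94°.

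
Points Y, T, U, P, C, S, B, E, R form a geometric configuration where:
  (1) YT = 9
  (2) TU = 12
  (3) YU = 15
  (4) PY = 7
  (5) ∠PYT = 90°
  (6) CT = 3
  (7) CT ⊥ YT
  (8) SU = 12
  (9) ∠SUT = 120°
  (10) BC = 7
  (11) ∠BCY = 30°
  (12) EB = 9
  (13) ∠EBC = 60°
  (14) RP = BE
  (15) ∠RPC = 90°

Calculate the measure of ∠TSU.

Step 1: By the law of cosines on triangle SUT: ST² = 12² + 12² − 2·12·12·cos(120°) = 432, so ST = 12·√3.
Step 2: By the inverse law of cosines on triangle TSU: cos(∠TSU) = ((12·√3)² + 12² − 12²) / (2·12·√3·12) = 432/498.83 = 0.866, so ∠TSU = 30°.

Therefore, the measure of angle ∠TSU = 30°.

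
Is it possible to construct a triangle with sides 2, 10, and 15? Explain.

Check the triangle inequality: 2 + 10 = 12 ≤ 15.
Since the sum of two sides does not exceed the third, no triangle can be formed.

No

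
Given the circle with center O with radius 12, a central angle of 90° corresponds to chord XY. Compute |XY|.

Drop a perpendicular from the center to the chord, bisecting both the chord and the central angle.
Each half-chord = r sin(θ/2) = 12 sin(45°).
The full chord = 2 × 12 × sin(45°) = 12*sqrt(2).

12*sqrt(2)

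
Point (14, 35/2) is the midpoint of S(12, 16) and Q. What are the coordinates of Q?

Using the midpoint formula: M = ((x1 + x2)/2, (y1 + y2)/2)
We know M = (14, 35/2) and S = (12, 16)
For x: 14 = (12 + x2)/2, so x2 = 2*14 - 12 = 16
For y: 35/2 = (16 + y2)/2, so y2 = 2*35/2 - 16 = 19
Q = (16, 19)

(16, 19)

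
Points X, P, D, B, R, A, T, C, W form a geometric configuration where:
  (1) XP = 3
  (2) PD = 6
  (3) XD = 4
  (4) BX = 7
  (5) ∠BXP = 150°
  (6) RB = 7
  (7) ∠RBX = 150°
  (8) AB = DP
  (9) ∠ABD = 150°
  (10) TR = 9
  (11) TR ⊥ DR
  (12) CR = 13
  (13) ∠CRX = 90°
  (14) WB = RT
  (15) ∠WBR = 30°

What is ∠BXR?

Step 1: By the law of cosines on triangle XBR: XR² = 7² + 7² − 2·7·7·cos(150°) = 182.87, so XR ≈ 13.52.
Step 2: By the inverse law of cosines on triangle BXR: cos(∠BXR) = (7² + 13.52² − 7²) / (2·7·13.52) = 182.87/189.32 = 0.9659, so ∠BXR = 15°.

Therefore, the measure of angle ∠BXR = 15°.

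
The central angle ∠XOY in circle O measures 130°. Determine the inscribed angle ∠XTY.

Inscribed angle = 130° / 2 = 65° (inscribed angle theorem).

65°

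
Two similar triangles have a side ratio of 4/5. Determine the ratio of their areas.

Area ratio = (side ratio)^2 = (4/5)^2 = 16:25.

16:25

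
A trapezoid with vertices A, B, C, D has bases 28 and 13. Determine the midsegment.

The midsegment of a trapezoid = (base1 + base2) / 2
midsegment = (28 + 13) / 2
midsegment = 41 / 2
midsegment = 41/2

41/2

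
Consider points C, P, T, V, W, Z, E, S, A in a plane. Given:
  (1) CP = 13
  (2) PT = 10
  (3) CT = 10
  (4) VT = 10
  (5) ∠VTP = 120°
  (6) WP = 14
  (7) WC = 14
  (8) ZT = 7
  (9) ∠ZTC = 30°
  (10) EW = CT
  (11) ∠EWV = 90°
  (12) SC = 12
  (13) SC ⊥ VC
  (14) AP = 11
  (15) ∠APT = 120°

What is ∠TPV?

Step 1: By the law of cosines on triangle PTV: PV² = 10² + 10² − 2·10·10·cos(120°) = 300, so PV = 10·√3.
Step 2: By the inverse law of cosines on triangle TPV: cos(∠TPV) = (10² + (10·√3)² − 10²) / (2·10·10·√3) = 300/346.41 = 0.866, so ∠TPV = 30°.

Therefore, the measure of angle ∠TPV = 30°.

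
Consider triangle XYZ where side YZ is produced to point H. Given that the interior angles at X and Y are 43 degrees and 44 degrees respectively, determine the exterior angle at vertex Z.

The interior angle at Z is 180 - 43 - 44 = 93 degrees.
The exterior angle and interior angle at Z are supplementary:
Exterior angle = 180 - 93 = 87 degrees.

87 degrees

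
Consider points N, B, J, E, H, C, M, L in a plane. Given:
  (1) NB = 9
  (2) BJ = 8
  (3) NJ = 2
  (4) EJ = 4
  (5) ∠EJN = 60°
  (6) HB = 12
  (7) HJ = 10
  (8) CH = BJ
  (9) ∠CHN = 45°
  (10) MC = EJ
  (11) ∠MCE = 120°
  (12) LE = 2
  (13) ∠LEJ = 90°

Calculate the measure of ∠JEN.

Step 1: By the law of cosines on triangle EJN: EN² = 4² + 2² − 2·4·2·cos(60°) = 12, so EN = 2·√3.
Step 2: By the inverse law of cosines on triangle JEN: cos(∠JEN) = (4² + (2·√3)² − 2²) / (2·4·2·√3) = 24/27.71 = 0.866, so ∠JEN = 30°.

Therefore, the measure of angle ∠JEN = 30°.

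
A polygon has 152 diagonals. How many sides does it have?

Using d = n(n - 3)/2, we solve 152 = n(n - 3)/2.
So n(n - 3) = 304.
Testing n = 19: 19 * 16 = 304 = 304. Correct.
The polygon has 19 sides.

19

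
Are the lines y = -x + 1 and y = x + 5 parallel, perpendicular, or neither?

Slope of line 1: m1 = -1
Slope of line 2: m2 = 1
m1 * m2 = (-1) * (1) = -1 = -1, so the lines are perpendicular.

Perpendicular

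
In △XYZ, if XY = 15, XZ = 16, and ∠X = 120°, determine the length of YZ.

Law of cosines: YZ^2 = 15^2 + 16^2 - 2(15)(16)cos(120°) = 721, so YZ = sqrt(721).

sqrt(721)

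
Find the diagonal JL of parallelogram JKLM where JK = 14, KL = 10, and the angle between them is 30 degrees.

The diagonal of a parallelogram can be found by treating two adjacent sides and the diagonal as a triangle.
Applying the law of cosines with sides 14, 10 and included angle 30°:
d^2 = 196 + 100 - 280*cos(30°) = 296 - 140*sqrt(3)
d = 2*sqrt(74 - 35*sqrt(3))

2*sqrt(74 - 35*sqrt(3))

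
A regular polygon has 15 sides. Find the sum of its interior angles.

The sum of interior angles of an n-sided polygon is (n - 2) * 180.
For n = 15: (15 - 2) * 180 = 13 * 180 = 2340 degrees.

2340 degrees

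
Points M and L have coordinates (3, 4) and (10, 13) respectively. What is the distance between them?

The horizontal distance is |10 - 3| = 7 and the vertical distance is |13 - 4| = 9.
By the Pythagorean theorem, d = sqrt(7^2 + 9^2) = sqrt(130).

sqrt(130)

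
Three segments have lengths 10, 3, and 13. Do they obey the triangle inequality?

The longest side is 13. The other two sides sum to 3 + 10 = 13.
Since 13 ≤ 13, the two shorter sides cannot reach around to close the triangle.

No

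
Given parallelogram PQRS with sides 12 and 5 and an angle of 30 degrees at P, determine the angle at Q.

Consecutive angles are supplementary: angle Q = 180 - 30 = 150 degrees.

150 degrees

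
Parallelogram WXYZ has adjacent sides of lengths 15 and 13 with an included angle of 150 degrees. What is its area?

The area of a parallelogram equals the product of two adjacent sides times the sine of the included angle.
This is because the height equals 13 * sin(150°) = 13/2.
Area = 15 * 13/2 = 195/2

195/2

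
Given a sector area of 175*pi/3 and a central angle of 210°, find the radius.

r² = 360 × 175*pi/3 / (π × 210) = 100, so r = 10.

10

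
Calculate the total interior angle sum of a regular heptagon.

The sum of interior angles of an n-sided polygon is (n - 2) * 180.
For n = 7: (7 - 2) * 180 = 5 * 180 = 900 degrees.

900 degrees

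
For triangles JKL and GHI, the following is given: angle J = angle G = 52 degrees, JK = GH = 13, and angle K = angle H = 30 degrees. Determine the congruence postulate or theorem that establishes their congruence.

The given information provides:
angle J = angle G = 52 degrees, JK = GH = 13, and angle K = angle H = 30 degrees
This matches the ASA congruence theorem.
Two pairs of corresponding angles and the included side are equal (Angle-Side-Angle).

ASA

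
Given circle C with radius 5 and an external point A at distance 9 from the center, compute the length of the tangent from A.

tangent = √(d² - r²) = √(9² - 5²) = √(81 - 25) = √56 = 2*sqrt(14)

2*sqrt(14)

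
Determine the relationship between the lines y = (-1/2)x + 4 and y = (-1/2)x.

Slope of line 1: m1 = -1/2
Slope of line 2: m2 = -1/2
Since m1 = m2 = -1/2, the lines are parallel.

Parallel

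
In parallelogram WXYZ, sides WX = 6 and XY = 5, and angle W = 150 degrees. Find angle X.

Opposite sides of a parallelogram are parallel, so consecutive angles form co-interior angles on a transversal.
Co-interior angles sum to 180°, giving angle X = 180 - 150 = 30 degrees.

30 degrees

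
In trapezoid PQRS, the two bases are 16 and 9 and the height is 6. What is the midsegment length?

The midsegment of a trapezoid = (base1 + base2) / 2
midsegment = (16 + 9) / 2
midsegment = 25 / 2
midsegment = 25/2

25/2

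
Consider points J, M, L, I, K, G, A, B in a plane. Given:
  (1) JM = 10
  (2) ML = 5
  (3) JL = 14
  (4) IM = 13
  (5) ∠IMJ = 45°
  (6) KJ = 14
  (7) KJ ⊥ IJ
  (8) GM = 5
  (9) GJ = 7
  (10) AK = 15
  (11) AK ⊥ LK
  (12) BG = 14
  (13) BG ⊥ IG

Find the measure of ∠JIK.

Step 1: By the law of cosines on triangle IMJ: IJ² = 13² + 10² − 2·13·10·cos(45°) = 85.15, so IJ ≈ 9.23.
Step 2: By the law of cosines on triangle IJK: IK² = 9.23² + 14² − 2·9.23·14·cos(90°) = 281.15, so IK ≈ 16.77.
Step 3: By the inverse law of cosines on triangle JIK: cos(∠JIK) = (9.23² + 16.77² − 14²) / (2·9.23·16.77) = 170.3/309.46 = 0.5503, so ∠JIK = 56.61°.

Therefore, the measure of angle ∠JIK = 56.61°.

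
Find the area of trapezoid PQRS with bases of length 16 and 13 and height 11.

Area = (16 + 13) * 11 / 2 = 319 / 2 = 319/2

319/2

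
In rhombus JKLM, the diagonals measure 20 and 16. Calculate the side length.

The diagonals of a rhombus bisect each other at right angles.
Half-diagonals: 20/2 = 10 and 16/2 = 8
side = sqrt(10^2 + 8^2)
side = sqrt(100 + 64)
side = sqrt(164) = 2*sqrt(41)

2*sqrt(41)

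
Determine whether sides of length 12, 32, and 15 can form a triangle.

No.
The triangle inequality is violated: 12 + 15 = 27 ≤ 32.
These lengths cannot form a triangle.

No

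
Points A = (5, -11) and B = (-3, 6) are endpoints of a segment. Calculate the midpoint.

The midpoint is the average of the coordinates:
x: (5 + -3)/2 = 1
y: (-11 + 6)/2 = -5/2
Midpoint = (1, -5/2)

(1, -5/2)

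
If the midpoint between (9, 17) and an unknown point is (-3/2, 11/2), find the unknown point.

Using the midpoint formula: M = ((x1 + x2)/2, (y1 + y2)/2)
We know M = (-3/2, 11/2) and S = (9, 17)
For x: -3/2 = (9 + x2)/2, so x2 = 2*-3/2 - 9 = -12
For y: 11/2 = (17 + y2)/2, so y2 = 2*11/2 - 17 = -6
P = (-12, -6)

(-12, -6)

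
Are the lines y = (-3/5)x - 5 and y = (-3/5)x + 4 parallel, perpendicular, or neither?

Slope of line 1: m1 = -3/5
Slope of line 2: m2 = -3/5
m1 = m2, so the lines are parallel.

Parallel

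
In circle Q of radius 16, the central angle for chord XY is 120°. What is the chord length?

Drop a perpendicular from the center to the chord, bisecting both the chord and the central angle.
Each half-chord = r sin(θ/2) = 16 sin(60°).
The full chord = 2 × 16 × sin(60°) = 16*sqrt(3).

16*sqrt(3)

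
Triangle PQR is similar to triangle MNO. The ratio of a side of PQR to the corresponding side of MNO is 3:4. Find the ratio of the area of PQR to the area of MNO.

Area scales with the square of linear dimensions. If every length is multiplied by 3/4, then the area is multiplied by (3/4)^2 = 9/16.
The area ratio is 9:16.

9:16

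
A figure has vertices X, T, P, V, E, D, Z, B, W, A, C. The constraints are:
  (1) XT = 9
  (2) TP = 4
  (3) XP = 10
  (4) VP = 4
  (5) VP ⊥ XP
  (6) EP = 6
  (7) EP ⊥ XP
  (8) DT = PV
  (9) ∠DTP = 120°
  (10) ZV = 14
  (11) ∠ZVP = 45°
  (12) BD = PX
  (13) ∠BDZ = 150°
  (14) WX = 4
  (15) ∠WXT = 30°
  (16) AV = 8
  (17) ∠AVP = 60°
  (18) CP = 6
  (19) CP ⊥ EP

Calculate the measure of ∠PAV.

Step 1: By the law of cosines on triangle AVP: AP² = 8² + 4² − 2·8·4·cos(60°) = 48, so AP = 4·√3.
Step 2: By the inverse law of cosines on triangle PAV: cos(∠PAV) = ((4·√3)² + 8² − 4²) / (2·4·√3·8) = 96/110.85 = 0.866, so ∠PAV = 30°.

Therefore, the measure of angle ∠PAV = 30°.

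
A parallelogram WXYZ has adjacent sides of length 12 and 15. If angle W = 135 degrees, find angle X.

Consecutive angles are supplementary: angle X = 180 - 135 = 45 degrees.

45 degrees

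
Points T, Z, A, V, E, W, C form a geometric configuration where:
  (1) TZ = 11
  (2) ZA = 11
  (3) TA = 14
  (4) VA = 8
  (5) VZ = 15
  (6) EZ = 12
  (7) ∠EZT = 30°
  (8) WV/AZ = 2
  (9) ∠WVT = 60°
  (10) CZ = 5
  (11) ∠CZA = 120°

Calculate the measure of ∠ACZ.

Step 1: By the law of cosines on triangle CZA: CA² = 5² + 11² − 2·5·11·cos(120°) = 201, so CA ≈ 14.18.
Step 2: By the inverse law of cosines on triangle ACZ: cos(∠ACZ) = (14.18² + 5² − 11²) / (2·14.18·5) = 105/141.77 = 0.7406, so ∠ACZ = 42.22°.

Therefore, the measure of angle ∠ACZ = 42.22°.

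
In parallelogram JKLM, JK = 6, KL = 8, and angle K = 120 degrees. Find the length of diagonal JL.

Using the law of cosines:
d^2 = 6^2 + 8^2 - 2(6)(8)cos(120 degrees)
d^2 = 36 + 64 - 96*-1/2
d^2 = 148
d = 2*sqrt(37)

2*sqrt(37)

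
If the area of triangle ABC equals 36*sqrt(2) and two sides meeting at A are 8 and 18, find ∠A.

sin(C) = 2 * 36*sqrt(2) / (8 * 18) = sqrt(2)/2, so C = arcsin(sqrt(2)/2) = 45°.
Since sin(180° - C) = sin(C), the obtuse angle 135° gives the same area, so C = 45° or C = 135°.

45° or 135°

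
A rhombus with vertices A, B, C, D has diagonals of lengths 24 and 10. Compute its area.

Area of a rhombus = (d1 * d2) / 2
Area = (24 * 10) / 2
Area = 240 / 2
Area = 120

120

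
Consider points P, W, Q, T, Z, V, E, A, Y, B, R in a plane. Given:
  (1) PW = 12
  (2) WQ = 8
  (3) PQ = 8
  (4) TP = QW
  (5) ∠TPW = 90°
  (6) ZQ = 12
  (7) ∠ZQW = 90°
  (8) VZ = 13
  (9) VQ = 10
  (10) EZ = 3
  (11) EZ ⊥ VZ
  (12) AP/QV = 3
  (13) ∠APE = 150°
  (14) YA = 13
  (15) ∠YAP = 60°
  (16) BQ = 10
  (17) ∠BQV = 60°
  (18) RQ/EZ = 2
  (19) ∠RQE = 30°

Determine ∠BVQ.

Step 1: By the law of cosines on triangle VQB: VB² = 10² + 10² − 2·10·10·cos(60°) = 100, so VB = 10.
Step 2: By the inverse law of cosines on triangle BVQ: cos(∠BVQ) = (10² + 10² − 10²) / (2·10·10) = 100/200 = 0.5, so ∠BVQ = 60°.

Therefore, the measure of angle ∠BVQ = 60°.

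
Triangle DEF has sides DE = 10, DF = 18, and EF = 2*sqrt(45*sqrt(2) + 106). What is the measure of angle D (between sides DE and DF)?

When all three sides of a triangle are known, the law of cosines can be rearranged to find any angle.
cos(C) = (a² + b² - c²) / (2ab) gives cos(D) = -sqrt(2)/2.
Taking the inverse cosine: D = 135°.

135°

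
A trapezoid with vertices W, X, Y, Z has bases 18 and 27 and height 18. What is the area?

A trapezoid's area equals the midsegment times the height.
The midsegment is (18 + 27) / 2 = 45/2.
Area = 45/2 * 18 = 405.

405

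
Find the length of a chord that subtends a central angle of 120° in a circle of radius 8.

Drop a perpendicular from the center to the chord, bisecting both the chord and the central angle.
Each half-chord = r sin(θ/2) = 8 sin(60°).
The full chord = 2 × 8 × sin(60°) = 8*sqrt(3).

8*sqrt(3)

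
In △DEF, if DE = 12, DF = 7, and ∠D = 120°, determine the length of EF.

Law of cosines: EF^2 = 12^2 + 7^2 - 2(12)(7)cos(120°) = 277, so EF = sqrt(277).

sqrt(277)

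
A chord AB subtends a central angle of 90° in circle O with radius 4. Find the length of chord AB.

Chord = 2(4) sin(45°) = 4*sqrt(2)

4*sqrt(2)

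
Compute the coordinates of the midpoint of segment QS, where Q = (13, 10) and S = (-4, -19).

The midpoint is the average of the coordinates:
x: (13 + -4)/2 = 9/2
y: (10 + -19)/2 = -9/2
Midpoint = (9/2, -9/2)

(9/2, -9/2)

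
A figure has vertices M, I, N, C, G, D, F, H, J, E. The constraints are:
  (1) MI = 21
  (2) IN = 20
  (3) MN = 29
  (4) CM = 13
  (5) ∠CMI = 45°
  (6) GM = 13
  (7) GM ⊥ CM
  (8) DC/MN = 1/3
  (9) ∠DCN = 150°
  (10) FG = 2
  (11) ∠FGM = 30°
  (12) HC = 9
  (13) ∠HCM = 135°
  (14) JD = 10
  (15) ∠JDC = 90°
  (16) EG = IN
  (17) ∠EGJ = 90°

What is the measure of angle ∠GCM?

Step 1: By the law of cosines on triangle CMG: CG² = 13² + 13² − 2·13·13·cos(90°) = 338, so CG = 13·√2.
Step 2: By the inverse law of cosines on triangle GCM: cos(∠GCM) = ((13·√2)² + 13² − 13²) / (2·13·√2·13) = 338/478 = 0.7071, so ∠GCM = 45°.

Therefore, the measure of angle ∠GCM = 45°.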